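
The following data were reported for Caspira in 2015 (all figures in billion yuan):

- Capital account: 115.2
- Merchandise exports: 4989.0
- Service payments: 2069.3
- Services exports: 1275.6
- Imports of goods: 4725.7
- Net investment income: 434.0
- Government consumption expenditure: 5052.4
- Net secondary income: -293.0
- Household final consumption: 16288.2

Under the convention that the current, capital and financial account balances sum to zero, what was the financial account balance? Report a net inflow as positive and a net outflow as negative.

274.2

Goods balance = 4989.0 - 4725.7 = 263.3
Services balance = 1275.6 - 2069.3 = -793.7
Trade balance (goods + services) = 263.3 + (-793.7) = -530.4
Net primary income = 434.0
Net secondary income = -293.0
Current account = -530.4 + 434.0 + (-293.0) = -389.4
Financial account = -(-389.4 + 115.2) = 274.2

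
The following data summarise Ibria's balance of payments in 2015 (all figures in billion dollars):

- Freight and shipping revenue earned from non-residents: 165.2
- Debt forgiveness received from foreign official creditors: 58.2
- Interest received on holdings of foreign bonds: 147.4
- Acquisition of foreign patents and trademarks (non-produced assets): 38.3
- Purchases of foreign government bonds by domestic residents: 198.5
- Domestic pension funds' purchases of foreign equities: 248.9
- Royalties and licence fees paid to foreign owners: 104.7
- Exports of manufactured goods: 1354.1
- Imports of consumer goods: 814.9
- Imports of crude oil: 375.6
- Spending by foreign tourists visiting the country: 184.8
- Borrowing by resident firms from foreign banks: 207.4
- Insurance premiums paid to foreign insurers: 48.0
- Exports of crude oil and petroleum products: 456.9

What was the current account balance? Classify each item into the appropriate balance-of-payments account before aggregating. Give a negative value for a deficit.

Goods: -375.6 - 814.9 + 456.9 + 1354.1 = 620.5
Services: 184.8 + 165.2 - 48.0 - 104.7 = 197.3
Primary income: 147.4
Current account = 620.5 + 197.3 + 147.4 = 965.2
(Excluded from the current account — capital account: debt forgiveness received from foreign official creditors 58.2, acquisition of foreign patents and trademarks (non-produced assets) 38.3; financial account: purchases of foreign government bonds by domestic residents 198.5, domestic pension funds' purchases of foreign equities 248.9, borrowing by resident firms from foreign banks 207.4.)

965.2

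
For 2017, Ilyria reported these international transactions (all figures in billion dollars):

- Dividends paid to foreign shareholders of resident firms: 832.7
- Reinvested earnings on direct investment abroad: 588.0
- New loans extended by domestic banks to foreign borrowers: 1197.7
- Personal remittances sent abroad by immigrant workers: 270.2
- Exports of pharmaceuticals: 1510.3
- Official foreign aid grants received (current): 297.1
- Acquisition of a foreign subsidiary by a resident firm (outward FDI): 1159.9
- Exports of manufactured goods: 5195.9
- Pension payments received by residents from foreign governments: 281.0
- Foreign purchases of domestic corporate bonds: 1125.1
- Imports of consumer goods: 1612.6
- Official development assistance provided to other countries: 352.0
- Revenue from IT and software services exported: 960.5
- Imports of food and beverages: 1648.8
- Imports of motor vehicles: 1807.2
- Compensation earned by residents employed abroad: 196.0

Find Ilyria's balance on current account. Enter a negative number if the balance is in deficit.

Goods: -1612.6 - 1648.8 - 1807.2 + 1510.3 + 5195.9 = 1637.6
Services: 960.5
Primary income: 588.0 - 832.7 + 196.0 = -48.7
Secondary income: 297.1 - 270.2 - 352.0 + 281.0 = -44.1
Current account = 1637.6 + 960.5 + (-48.7) + (-44.1) = 2505.3
(Excluded from the current account — financial account: new loans extended by domestic banks to foreign borrowers 1197.7, acquisition of a foreign subsidiary by a resident firm (outward FDI) 1159.9, foreign purchases of domestic corporate bonds 1125.1.)

2505.3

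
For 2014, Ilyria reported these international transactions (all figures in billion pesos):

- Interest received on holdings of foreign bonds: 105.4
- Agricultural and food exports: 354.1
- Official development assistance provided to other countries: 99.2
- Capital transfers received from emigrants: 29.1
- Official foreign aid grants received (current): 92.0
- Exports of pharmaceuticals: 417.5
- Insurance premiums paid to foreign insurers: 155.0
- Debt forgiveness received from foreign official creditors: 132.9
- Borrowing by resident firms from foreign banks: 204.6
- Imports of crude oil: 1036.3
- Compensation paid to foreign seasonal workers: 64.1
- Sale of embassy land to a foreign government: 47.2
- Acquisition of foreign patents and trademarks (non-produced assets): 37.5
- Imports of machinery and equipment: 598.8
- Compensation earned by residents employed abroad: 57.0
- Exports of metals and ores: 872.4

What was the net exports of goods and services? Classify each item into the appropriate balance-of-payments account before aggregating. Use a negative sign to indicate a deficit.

Goods: -1036.3 + 417.5 + 354.1 + 872.4 - 598.8 = 8.9
Services: -155.0
Trade balance = 8.9 + (-155.0) = -146.1
(Excluded from the trade balance — primary income: interest received on holdings of foreign bonds 105.4, compensation paid to foreign seasonal workers 64.1, compensation earned by residents employed abroad 57.0; secondary income: official development assistance provided to other countries 99.2, official foreign aid grants received (current) 92.0; capital account: capital transfers received from emigrants 29.1, debt forgiveness received from foreign official creditors 132.9, sale of embassy land to a foreign government 47.2, acquisition of foreign patents and trademarks (non-produced assets) 37.5; financial account: borrowing by resident firms from foreign banks 204.6.)

-146.1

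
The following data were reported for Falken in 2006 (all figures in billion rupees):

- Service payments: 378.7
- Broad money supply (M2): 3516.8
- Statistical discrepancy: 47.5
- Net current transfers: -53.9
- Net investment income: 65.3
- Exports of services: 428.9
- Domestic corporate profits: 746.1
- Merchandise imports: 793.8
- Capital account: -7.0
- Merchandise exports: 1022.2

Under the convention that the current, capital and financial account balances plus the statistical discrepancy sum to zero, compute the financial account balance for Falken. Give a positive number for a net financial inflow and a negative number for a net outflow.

Goods balance = 1022.2 - 793.8 = 228.4
Services balance = 428.9 - 378.7 = 50.2
Trade balance (goods + services) = 228.4 + 50.2 = 278.6
Net primary income = 65.3
Net secondary income = -53.9
Current account = 278.6 + 65.3 + (-53.9) = 290.0
Financial account = -(290.0 + (-7.0) + 47.5) = -330.5

-330.5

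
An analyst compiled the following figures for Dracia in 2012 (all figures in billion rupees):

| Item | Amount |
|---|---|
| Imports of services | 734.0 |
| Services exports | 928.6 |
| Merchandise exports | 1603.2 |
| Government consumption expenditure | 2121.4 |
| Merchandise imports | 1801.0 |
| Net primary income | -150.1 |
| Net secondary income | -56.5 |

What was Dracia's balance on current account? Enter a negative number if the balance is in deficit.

-209.8

Goods balance = 1603.2 - 1801.0 = -197.8
Services balance = 928.6 - 734.0 = 194.6
Trade balance (goods + services) = -197.8 + 194.6 = -3.2
Net primary income = -150.1
Net secondary income = -56.5
Current account = -3.2 + (-150.1) + (-56.5) = -209.8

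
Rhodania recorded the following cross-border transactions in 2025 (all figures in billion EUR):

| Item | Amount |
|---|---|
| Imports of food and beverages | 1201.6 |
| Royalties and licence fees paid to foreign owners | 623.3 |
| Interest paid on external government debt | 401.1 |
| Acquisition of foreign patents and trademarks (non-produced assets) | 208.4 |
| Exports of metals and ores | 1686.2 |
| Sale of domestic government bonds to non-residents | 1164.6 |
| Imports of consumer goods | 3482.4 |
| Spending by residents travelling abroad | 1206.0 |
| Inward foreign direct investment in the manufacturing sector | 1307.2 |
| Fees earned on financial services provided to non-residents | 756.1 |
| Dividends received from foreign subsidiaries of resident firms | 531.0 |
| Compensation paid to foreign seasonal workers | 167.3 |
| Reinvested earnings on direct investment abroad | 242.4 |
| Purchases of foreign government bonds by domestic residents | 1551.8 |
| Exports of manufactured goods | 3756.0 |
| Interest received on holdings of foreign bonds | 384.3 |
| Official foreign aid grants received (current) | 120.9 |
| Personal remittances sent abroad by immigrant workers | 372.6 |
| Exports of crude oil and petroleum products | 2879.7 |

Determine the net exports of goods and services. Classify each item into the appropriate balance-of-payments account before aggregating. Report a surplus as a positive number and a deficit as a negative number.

2564.7

Goods: 1686.2 + 3756.0 - 1201.6 + 2879.7 - 3482.4 = 3637.9
Services: 756.1 - 1206.0 - 623.3 = -1073.2
Trade balance = 3637.9 + (-1073.2) = 2564.7
(Excluded from the trade balance — primary income: interest paid on external government debt 401.1, dividends received from foreign subsidiaries of resident firms 531.0, compensation paid to foreign seasonal workers 167.3, reinvested earnings on direct investment abroad 242.4, interest received on holdings of foreign bonds 384.3; capital account: acquisition of foreign patents and trademarks (non-produced assets) 208.4; financial account: sale of domestic government bonds to non-residents 1164.6, inward foreign direct investment in the manufacturing sector 1307.2, purchases of foreign government bonds by domestic residents 1551.8; secondary income: official foreign aid grants received (current) 120.9, personal remittances sent abroad by immigrant workers 372.6.)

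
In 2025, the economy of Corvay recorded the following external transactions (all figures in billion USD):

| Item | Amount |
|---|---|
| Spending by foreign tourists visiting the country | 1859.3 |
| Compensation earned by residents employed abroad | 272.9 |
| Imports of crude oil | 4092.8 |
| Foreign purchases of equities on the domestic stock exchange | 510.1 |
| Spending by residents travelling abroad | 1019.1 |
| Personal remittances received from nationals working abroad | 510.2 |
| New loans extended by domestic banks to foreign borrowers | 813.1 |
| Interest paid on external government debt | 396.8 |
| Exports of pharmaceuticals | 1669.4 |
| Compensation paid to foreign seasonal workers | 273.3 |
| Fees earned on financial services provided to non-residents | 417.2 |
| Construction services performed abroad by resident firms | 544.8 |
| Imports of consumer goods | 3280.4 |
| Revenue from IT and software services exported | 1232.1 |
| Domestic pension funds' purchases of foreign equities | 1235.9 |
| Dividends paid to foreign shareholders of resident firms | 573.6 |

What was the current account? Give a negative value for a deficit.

-3130.1

Goods: -4092.8 - 3280.4 + 1669.4 = -5703.8
Services: 1859.3 + 1232.1 + 544.8 + 417.2 - 1019.1 = 3034.3
Primary income: 272.9 - 396.8 - 273.3 - 573.6 = -970.8
Secondary income: 510.2
Current account = (-5703.8) + 3034.3 + (-970.8) + 510.2 = -3130.1
(Excluded from the current account — financial account: foreign purchases of equities on the domestic stock exchange 510.1, new loans extended by domestic banks to foreign borrowers 813.1, domestic pension funds' purchases of foreign equities 1235.9.)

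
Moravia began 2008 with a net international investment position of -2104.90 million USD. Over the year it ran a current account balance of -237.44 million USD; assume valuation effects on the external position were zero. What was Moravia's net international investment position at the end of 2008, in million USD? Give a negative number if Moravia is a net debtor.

With no valuation effects, change in NIIP = current account = -237.44
End-of-year NIIP = -2104.90 + (-237.44) = -2342.34

-2342.34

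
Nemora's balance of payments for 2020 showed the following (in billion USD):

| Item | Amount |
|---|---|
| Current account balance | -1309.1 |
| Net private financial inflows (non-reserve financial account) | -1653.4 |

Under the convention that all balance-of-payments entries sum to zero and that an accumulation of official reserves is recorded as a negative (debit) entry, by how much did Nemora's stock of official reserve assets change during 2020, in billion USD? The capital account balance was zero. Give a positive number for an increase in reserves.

Official reserve transactions balance = -((-1309.1) + (-1653.4)) = 2962.5
An accumulation of reserves is recorded as a debit (negative entry), so the change in the stock of reserves is the negative of that balance.
Change in official reserves = -(2962.5) = -2962.5

-2962.5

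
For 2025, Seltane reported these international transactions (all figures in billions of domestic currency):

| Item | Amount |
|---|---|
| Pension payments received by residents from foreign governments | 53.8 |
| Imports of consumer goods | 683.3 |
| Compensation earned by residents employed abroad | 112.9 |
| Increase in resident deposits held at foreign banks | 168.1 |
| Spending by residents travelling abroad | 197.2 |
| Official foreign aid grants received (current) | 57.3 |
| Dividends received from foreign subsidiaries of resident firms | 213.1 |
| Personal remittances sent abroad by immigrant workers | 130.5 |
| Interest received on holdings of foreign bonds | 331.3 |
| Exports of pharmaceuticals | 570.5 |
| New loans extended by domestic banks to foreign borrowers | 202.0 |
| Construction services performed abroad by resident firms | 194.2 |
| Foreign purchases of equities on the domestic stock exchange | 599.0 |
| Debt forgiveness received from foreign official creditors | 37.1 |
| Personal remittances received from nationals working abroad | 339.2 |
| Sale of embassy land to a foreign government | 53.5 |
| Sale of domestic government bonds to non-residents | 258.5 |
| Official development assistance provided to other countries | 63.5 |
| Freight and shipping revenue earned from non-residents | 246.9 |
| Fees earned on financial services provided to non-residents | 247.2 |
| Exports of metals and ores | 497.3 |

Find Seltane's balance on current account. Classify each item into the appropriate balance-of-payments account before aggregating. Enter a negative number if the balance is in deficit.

Goods: 497.3 + 570.5 - 683.3 = 384.5
Services: 246.9 - 197.2 + 194.2 + 247.2 = 491.1
Primary income: 331.3 + 213.1 + 112.9 = 657.3
Secondary income: -63.5 + 57.3 + 339.2 - 130.5 + 53.8 = 256.3
Current account = 384.5 + 491.1 + 657.3 + 256.3 = 1789.2
(Excluded from the current account — financial account: increase in resident deposits held at foreign banks 168.1, new loans extended by domestic banks to foreign borrowers 202.0, foreign purchases of equities on the domestic stock exchange 599.0, sale of domestic government bonds to non-residents 258.5; capital account: debt forgiveness received from foreign official creditors 37.1, sale of embassy land to a foreign government 53.5.)

1789.2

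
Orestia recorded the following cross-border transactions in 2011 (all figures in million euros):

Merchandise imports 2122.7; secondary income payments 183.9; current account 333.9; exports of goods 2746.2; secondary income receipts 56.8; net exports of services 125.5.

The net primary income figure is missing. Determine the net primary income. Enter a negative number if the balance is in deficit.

-288.0

Current account = goods balance + services balance + net primary income + net secondary income
Sum of the known components = 621.9
Net primary income = CA - (known components) = 333.9 - 621.9 = -288.0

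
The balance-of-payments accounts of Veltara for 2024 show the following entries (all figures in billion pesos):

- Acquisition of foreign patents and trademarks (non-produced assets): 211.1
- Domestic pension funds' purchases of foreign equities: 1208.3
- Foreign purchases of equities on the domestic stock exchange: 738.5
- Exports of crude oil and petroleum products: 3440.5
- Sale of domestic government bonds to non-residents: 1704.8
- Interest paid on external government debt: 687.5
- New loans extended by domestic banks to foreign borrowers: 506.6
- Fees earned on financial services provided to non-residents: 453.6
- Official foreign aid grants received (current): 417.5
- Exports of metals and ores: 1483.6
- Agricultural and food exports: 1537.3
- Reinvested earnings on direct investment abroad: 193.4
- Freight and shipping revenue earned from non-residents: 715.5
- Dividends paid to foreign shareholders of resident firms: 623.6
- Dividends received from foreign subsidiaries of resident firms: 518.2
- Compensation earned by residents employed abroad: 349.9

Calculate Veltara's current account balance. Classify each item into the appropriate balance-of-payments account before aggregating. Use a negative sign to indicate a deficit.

7798.4

Goods: 1537.3 + 1483.6 + 3440.5 = 6461.4
Services: 715.5 + 453.6 = 1169.1
Primary income: -687.5 + 349.9 - 623.6 + 193.4 + 518.2 = -249.6
Secondary income: 417.5
Current account = 6461.4 + 1169.1 + (-249.6) + 417.5 = 7798.4
(Excluded from the current account — capital account: acquisition of foreign patents and trademarks (non-produced assets) 211.1; financial account: domestic pension funds' purchases of foreign equities 1208.3, foreign purchases of equities on the domestic stock exchange 738.5, sale of domestic government bonds to non-residents 1704.8, new loans extended by domestic banks to foreign borrowers 506.6.)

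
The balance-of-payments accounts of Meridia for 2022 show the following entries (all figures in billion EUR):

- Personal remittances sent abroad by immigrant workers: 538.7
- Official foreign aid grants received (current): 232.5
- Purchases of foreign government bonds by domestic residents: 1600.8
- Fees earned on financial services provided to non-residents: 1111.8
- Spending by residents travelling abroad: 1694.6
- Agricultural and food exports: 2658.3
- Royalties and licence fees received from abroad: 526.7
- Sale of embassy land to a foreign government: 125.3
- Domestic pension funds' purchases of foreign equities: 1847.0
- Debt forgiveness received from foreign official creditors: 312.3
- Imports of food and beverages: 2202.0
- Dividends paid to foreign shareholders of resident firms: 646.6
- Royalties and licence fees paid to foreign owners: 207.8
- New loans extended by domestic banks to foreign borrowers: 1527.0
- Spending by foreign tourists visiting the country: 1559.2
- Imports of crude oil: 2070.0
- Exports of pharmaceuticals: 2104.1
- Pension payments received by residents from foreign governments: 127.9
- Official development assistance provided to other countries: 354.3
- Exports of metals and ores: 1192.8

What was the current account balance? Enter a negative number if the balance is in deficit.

1799.3

Goods: 2658.3 + 1192.8 - 2202.0 + 2104.1 - 2070.0 = 1683.2
Services: 526.7 - 207.8 + 1111.8 + 1559.2 - 1694.6 = 1295.3
Primary income: -646.6
Secondary income: -538.7 + 232.5 - 354.3 + 127.9 = -532.6
Current account = 1683.2 + 1295.3 + (-646.6) + (-532.6) = 1799.3
(Excluded from the current account — financial account: purchases of foreign government bonds by domestic residents 1600.8, domestic pension funds' purchases of foreign equities 1847.0, new loans extended by domestic banks to foreign borrowers 1527.0; capital account: sale of embassy land to a foreign government 125.3, debt forgiveness received from foreign official creditors 312.3.)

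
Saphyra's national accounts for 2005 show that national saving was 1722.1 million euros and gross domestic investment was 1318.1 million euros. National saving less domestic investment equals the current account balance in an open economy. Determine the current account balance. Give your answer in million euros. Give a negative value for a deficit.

404.0

CA = S - I = 1722.1 - 1318.1 = 404.0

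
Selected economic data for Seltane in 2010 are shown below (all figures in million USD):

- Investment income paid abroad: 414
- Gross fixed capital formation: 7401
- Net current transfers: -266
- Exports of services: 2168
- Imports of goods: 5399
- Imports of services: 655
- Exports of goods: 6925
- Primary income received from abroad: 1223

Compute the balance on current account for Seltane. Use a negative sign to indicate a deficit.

Goods balance = 6925 - 5399 = 1526
Services balance = 2168 - 655 = 1513
Trade balance (goods + services) = 1526 + 1513 = 3039
Net primary income = 1223 - 414 = 809
Net secondary income = -266
Current account = 3039 + 809 + (-266) = 3582

3582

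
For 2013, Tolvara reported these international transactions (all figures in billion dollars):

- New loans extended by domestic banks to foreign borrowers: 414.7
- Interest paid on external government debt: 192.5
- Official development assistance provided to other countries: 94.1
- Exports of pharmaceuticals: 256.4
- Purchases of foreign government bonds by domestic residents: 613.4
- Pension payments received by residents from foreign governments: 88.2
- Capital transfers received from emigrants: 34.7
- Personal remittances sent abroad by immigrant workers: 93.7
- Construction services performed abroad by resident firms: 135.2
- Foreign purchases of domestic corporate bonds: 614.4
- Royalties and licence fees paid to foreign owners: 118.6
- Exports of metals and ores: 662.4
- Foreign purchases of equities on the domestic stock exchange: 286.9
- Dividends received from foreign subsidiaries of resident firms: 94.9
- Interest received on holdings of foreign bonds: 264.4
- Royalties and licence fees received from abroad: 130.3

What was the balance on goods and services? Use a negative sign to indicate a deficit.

Goods: 662.4 + 256.4 = 918.8
Services: 135.2 - 118.6 + 130.3 = 146.9
Trade balance = 918.8 + 146.9 = 1065.7
(Excluded from the trade balance — financial account: new loans extended by domestic banks to foreign borrowers 414.7, purchases of foreign government bonds by domestic residents 613.4, foreign purchases of domestic corporate bonds 614.4, foreign purchases of equities on the domestic stock exchange 286.9; primary income: interest paid on external government debt 192.5, dividends received from foreign subsidiaries of resident firms 94.9, interest received on holdings of foreign bonds 264.4; secondary income: official development assistance provided to other countries 94.1, pension payments received by residents from foreign governments 88.2, personal remittances sent abroad by immigrant workers 93.7; capital account: capital transfers received from emigrants 34.7.)

1065.7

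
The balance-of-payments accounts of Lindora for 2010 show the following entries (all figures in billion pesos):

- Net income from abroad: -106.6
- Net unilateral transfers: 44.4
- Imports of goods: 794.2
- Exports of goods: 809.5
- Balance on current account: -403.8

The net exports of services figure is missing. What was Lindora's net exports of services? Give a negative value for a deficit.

Current account = goods balance + services balance + net primary income + net secondary income
Sum of the known components = -46.9
Net exports of services = CA - (known components) = -403.8 - (-46.9) = -356.9

-356.9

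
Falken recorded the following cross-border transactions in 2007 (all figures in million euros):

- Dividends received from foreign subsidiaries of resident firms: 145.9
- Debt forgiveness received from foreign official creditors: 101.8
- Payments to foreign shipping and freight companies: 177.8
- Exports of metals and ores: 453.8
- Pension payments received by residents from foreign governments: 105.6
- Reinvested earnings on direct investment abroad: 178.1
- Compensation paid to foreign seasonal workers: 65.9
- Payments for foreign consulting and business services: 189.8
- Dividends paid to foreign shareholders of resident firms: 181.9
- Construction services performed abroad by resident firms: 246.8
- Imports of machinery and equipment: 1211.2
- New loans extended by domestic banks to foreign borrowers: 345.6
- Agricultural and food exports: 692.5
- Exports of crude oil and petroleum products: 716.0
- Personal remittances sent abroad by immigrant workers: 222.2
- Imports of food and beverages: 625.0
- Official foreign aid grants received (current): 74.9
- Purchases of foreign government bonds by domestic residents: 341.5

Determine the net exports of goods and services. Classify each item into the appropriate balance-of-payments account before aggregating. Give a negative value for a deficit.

-94.7

Goods: 453.8 + 716.0 - 625.0 - 1211.2 + 692.5 = 26.1
Services: -189.8 + 246.8 - 177.8 = -120.8
Trade balance = 26.1 + (-120.8) = -94.7
(Excluded from the trade balance — primary income: dividends received from foreign subsidiaries of resident firms 145.9, reinvested earnings on direct investment abroad 178.1, compensation paid to foreign seasonal workers 65.9, dividends paid to foreign shareholders of resident firms 181.9; capital account: debt forgiveness received from foreign official creditors 101.8; secondary income: pension payments received by residents from foreign governments 105.6, personal remittances sent abroad by immigrant workers 222.2, official foreign aid grants received (current) 74.9; financial account: new loans extended by domestic banks to foreign borrowers 345.6, purchases of foreign government bonds by domestic residents 341.5.)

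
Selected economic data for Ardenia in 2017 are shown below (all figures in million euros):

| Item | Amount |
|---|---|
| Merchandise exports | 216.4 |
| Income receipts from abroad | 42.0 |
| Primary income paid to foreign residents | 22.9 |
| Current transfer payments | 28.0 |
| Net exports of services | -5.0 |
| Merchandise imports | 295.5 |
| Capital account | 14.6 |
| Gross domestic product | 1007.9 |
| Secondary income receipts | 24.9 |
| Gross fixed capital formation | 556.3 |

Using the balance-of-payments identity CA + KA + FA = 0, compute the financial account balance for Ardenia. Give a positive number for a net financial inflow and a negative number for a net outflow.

53.5

Goods balance = 216.4 - 295.5 = -79.1
Services balance = -5.0
Trade balance (goods + services) = -79.1 + (-5.0) = -84.1
Net primary income = 42.0 - 22.9 = 19.1
Net secondary income = 24.9 - 28.0 = -3.1
Current account = -84.1 + 19.1 + (-3.1) = -68.1
Financial account = -(-68.1 + 14.6) = 53.5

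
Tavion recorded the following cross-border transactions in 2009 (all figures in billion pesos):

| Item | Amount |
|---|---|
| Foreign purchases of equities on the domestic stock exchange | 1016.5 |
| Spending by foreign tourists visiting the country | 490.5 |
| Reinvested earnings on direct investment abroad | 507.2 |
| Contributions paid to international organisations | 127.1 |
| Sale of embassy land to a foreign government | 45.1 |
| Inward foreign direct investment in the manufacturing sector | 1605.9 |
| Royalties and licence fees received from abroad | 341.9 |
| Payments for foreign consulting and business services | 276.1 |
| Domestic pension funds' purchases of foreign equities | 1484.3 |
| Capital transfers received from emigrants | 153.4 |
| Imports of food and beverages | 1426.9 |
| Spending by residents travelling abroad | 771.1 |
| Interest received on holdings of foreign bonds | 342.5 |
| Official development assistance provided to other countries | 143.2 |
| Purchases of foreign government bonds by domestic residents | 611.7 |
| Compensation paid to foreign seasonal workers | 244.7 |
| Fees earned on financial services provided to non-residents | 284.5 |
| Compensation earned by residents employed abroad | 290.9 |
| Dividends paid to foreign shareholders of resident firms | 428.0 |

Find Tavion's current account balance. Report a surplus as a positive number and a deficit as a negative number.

Goods: -1426.9
Services: 341.9 + 284.5 - 276.1 + 490.5 - 771.1 = 69.7
Primary income: -428.0 + 342.5 - 244.7 + 507.2 + 290.9 = 467.9
Secondary income: -127.1 - 143.2 = -270.3
Current account = (-1426.9) + 69.7 + 467.9 + (-270.3) = -1159.6
(Excluded from the current account — financial account: foreign purchases of equities on the domestic stock exchange 1016.5, inward foreign direct investment in the manufacturing sector 1605.9, domestic pension funds' purchases of foreign equities 1484.3, purchases of foreign government bonds by domestic residents 611.7; capital account: sale of embassy land to a foreign government 45.1, capital transfers received from emigrants 153.4.)

-1159.6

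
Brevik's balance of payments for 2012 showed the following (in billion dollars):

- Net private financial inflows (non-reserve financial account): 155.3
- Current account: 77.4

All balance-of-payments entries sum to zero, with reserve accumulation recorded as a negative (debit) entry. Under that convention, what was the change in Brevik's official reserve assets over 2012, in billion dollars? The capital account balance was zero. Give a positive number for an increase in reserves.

232.7

Official reserve transactions balance = -(77.4 + 155.3) = -232.7
An accumulation of reserves is recorded as a debit (negative entry), so the change in the stock of reserves is the negative of that balance.
Change in official reserves = -(-232.7) = 232.7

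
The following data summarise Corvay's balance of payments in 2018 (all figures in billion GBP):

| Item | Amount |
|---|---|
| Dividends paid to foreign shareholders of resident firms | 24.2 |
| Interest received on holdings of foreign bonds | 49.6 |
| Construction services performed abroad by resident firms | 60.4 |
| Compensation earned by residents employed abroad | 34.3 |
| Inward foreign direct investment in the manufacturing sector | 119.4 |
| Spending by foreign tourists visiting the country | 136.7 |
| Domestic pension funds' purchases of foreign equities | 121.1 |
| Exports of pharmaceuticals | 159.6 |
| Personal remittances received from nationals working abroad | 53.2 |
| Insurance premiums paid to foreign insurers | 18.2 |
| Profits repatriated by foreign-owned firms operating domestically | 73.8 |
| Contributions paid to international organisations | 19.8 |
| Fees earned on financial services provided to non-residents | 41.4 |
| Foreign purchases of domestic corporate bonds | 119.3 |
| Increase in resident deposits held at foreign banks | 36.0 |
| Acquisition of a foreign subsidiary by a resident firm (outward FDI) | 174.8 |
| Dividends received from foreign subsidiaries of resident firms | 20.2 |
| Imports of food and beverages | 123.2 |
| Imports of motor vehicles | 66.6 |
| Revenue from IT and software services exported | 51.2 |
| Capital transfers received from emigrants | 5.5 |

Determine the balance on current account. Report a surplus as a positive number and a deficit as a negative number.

280.8

Goods: -123.2 + 159.6 - 66.6 = -30.2
Services: -18.2 + 136.7 + 51.2 + 41.4 + 60.4 = 271.5
Primary income: 34.3 - 73.8 + 20.2 + 49.6 - 24.2 = 6.1
Secondary income: -19.8 + 53.2 = 33.4
Current account = (-30.2) + 271.5 + 6.1 + 33.4 = 280.8
(Excluded from the current account — financial account: inward foreign direct investment in the manufacturing sector 119.4, domestic pension funds' purchases of foreign equities 121.1, foreign purchases of domestic corporate bonds 119.3, increase in resident deposits held at foreign banks 36.0, acquisition of a foreign subsidiary by a resident firm (outward FDI) 174.8; capital account: capital transfers received from emigrants 5.5.)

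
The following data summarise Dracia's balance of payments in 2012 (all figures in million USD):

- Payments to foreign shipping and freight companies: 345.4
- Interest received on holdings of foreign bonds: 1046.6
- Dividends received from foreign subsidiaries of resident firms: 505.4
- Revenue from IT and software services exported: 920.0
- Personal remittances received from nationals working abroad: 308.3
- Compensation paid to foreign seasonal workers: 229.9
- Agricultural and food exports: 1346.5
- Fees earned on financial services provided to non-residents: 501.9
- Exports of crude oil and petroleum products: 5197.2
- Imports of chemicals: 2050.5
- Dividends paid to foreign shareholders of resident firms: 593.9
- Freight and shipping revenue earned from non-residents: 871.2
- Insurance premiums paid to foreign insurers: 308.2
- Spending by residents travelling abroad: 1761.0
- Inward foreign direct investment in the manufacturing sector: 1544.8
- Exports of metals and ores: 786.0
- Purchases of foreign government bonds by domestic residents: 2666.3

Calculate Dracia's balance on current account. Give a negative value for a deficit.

6194.2

Goods: -2050.5 + 1346.5 + 786.0 + 5197.2 = 5279.2
Services: -345.4 + 920.0 + 871.2 - 1761.0 - 308.2 + 501.9 = -121.5
Primary income: -229.9 - 593.9 + 505.4 + 1046.6 = 728.2
Secondary income: 308.3
Current account = 5279.2 + (-121.5) + 728.2 + 308.3 = 6194.2
(Excluded from the current account — financial account: inward foreign direct investment in the manufacturing sector 1544.8, purchases of foreign government bonds by domestic residents 2666.3.)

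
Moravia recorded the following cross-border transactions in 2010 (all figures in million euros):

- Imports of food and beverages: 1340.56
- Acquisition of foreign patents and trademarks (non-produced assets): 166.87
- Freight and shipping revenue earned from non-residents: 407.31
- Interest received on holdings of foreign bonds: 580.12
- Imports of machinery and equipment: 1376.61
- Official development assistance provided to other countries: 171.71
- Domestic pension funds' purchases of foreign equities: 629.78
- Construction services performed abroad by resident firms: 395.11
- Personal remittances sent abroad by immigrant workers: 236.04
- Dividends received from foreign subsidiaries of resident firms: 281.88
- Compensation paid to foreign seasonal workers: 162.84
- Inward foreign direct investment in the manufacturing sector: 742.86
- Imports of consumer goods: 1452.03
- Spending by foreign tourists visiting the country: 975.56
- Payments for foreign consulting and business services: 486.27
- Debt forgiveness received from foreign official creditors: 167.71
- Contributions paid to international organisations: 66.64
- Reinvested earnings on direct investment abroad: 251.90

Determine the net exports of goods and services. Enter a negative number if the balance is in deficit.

-2877.49

Goods: -1452.03 - 1340.56 - 1376.61 = -4169.20
Services: 407.31 - 486.27 + 395.11 + 975.56 = 1291.71
Trade balance = -4169.20 + 1291.71 = -2877.49
(Excluded from the trade balance — capital account: acquisition of foreign patents and trademarks (non-produced assets) 166.87, debt forgiveness received from foreign official creditors 167.71; primary income: interest received on holdings of foreign bonds 580.12, dividends received from foreign subsidiaries of resident firms 281.88, compensation paid to foreign seasonal workers 162.84, reinvested earnings on direct investment abroad 251.90; secondary income: official development assistance provided to other countries 171.71, personal remittances sent abroad by immigrant workers 236.04, contributions paid to international organisations 66.64; financial account: domestic pension funds' purchases of foreign equities 629.78, inward foreign direct investment in the manufacturing sector 742.86.)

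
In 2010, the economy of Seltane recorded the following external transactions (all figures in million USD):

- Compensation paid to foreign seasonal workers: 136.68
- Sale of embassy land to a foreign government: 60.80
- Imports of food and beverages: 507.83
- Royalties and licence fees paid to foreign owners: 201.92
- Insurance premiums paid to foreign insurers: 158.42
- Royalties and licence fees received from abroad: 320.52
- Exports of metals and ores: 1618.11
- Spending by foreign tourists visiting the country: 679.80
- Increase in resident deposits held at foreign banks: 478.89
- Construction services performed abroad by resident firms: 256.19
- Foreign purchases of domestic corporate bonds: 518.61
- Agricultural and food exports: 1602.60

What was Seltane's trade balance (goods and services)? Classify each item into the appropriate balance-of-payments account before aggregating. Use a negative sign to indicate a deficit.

Goods: 1618.11 - 507.83 + 1602.60 = 2712.88
Services: 256.19 + 320.52 - 158.42 + 679.80 - 201.92 = 896.17
Trade balance = 2712.88 + 896.17 = 3609.05
(Excluded from the trade balance — primary income: compensation paid to foreign seasonal workers 136.68; capital account: sale of embassy land to a foreign government 60.80; financial account: increase in resident deposits held at foreign banks 478.89, foreign purchases of domestic corporate bonds 518.61.)

3609.05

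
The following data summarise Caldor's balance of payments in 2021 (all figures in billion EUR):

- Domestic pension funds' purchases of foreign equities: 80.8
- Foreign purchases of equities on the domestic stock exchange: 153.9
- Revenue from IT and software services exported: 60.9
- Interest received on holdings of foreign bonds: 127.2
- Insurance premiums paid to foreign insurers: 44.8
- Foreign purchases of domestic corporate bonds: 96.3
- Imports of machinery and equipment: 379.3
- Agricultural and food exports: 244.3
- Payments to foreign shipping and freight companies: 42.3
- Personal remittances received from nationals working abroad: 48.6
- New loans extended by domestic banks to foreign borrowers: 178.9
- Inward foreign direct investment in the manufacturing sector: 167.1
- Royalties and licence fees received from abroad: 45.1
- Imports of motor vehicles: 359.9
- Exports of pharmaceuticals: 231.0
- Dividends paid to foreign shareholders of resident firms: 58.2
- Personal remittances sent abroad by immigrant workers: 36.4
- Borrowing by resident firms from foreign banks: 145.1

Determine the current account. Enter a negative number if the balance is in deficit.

-163.8

Goods: 244.3 + 231.0 - 359.9 - 379.3 = -263.9
Services: -44.8 + 45.1 + 60.9 - 42.3 = 18.9
Primary income: -58.2 + 127.2 = 69.0
Secondary income: -36.4 + 48.6 = 12.2
Current account = (-263.9) + 18.9 + 69.0 + 12.2 = -163.8
(Excluded from the current account — financial account: domestic pension funds' purchases of foreign equities 80.8, foreign purchases of equities on the domestic stock exchange 153.9, foreign purchases of domestic corporate bonds 96.3, new loans extended by domestic banks to foreign borrowers 178.9, inward foreign direct investment in the manufacturing sector 167.1, borrowing by resident firms from foreign banks 145.1.)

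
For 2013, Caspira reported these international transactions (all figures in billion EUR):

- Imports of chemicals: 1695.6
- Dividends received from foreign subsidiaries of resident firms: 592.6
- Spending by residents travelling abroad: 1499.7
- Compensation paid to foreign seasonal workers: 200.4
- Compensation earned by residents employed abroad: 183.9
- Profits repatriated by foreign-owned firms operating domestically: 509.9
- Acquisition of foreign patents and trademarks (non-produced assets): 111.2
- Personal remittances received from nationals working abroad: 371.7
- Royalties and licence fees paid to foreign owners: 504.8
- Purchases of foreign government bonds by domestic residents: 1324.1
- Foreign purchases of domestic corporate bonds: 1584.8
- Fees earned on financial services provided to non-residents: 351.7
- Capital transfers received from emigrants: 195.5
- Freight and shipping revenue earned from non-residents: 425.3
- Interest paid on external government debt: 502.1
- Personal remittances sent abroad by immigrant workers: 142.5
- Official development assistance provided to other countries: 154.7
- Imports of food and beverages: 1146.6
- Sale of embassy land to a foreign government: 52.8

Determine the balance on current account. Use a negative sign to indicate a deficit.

-4431.1

Goods: -1695.6 - 1146.6 = -2842.2
Services: -504.8 + 351.7 + 425.3 - 1499.7 = -1227.5
Primary income: 183.9 + 592.6 - 502.1 - 509.9 - 200.4 = -435.9
Secondary income: -154.7 - 142.5 + 371.7 = 74.5
Current account = (-2842.2) + (-1227.5) + (-435.9) + 74.5 = -4431.1
(Excluded from the current account — capital account: acquisition of foreign patents and trademarks (non-produced assets) 111.2, capital transfers received from emigrants 195.5, sale of embassy land to a foreign government 52.8; financial account: purchases of foreign government bonds by domestic residents 1324.1, foreign purchases of domestic corporate bonds 1584.8.)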